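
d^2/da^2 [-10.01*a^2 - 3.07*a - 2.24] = -20.0200000000000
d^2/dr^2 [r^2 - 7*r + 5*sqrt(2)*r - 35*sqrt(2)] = 2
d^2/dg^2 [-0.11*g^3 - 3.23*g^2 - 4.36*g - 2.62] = -0.66*g - 6.46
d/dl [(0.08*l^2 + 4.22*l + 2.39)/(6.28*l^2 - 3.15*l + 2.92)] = (-26.7536*l^2 - 29.5512*l + 19.8509)/(39.4384*l^4 - 39.564*l^3 + 46.5977*l^2 - 18.396*l + 8.5264)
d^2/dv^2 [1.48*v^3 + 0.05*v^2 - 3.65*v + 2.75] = 8.88*v + 0.1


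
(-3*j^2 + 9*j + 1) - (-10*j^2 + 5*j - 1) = 7*j^2 + 4*j + 2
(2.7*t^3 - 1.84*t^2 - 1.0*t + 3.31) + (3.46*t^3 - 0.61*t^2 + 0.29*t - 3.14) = 6.16*t^3 - 2.45*t^2 - 0.71*t + 0.17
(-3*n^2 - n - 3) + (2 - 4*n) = -3*n^2 - 5*n - 1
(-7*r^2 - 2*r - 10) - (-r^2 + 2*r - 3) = -6*r^2 - 4*r - 7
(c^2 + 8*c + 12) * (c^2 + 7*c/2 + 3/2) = c^4 + 23*c^3/2 + 83*c^2/2 + 54*c + 18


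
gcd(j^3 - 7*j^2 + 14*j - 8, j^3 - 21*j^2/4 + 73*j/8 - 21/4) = j - 2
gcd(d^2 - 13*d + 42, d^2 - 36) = d - 6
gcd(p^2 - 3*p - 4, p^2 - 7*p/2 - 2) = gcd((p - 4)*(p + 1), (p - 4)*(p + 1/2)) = p - 4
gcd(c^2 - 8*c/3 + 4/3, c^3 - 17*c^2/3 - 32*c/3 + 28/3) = c - 2/3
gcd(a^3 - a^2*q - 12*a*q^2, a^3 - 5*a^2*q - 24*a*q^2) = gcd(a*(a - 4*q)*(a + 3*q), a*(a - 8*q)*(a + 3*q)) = a^2 + 3*a*q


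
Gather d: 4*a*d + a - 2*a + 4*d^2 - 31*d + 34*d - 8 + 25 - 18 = -a + 4*d^2 + d*(4*a + 3) - 1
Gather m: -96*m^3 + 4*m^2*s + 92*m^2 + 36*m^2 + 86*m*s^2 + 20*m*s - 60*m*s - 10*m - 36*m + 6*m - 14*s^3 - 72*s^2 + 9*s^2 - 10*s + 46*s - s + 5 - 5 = -96*m^3 + m^2*(4*s + 128) + m*(86*s^2 - 40*s - 40) - 14*s^3 - 63*s^2 + 35*s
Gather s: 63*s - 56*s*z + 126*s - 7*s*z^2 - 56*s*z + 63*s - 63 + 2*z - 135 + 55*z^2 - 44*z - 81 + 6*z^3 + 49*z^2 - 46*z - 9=s*(-7*z^2 - 112*z + 252) + 6*z^3 + 104*z^2 - 88*z - 288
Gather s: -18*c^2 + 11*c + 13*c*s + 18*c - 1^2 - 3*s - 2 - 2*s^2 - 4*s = -18*c^2 + 29*c - 2*s^2 + s*(13*c - 7) - 3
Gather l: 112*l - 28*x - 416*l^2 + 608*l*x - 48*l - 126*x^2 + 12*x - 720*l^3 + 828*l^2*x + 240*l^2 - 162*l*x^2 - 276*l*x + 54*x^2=-720*l^3 + l^2*(828*x - 176) + l*(-162*x^2 + 332*x + 64) - 72*x^2 - 16*x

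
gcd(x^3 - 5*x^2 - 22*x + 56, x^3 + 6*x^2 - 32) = x^2 + 2*x - 8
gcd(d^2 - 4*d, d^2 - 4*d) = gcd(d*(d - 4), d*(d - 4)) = d^2 - 4*d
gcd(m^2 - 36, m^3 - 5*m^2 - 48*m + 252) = m - 6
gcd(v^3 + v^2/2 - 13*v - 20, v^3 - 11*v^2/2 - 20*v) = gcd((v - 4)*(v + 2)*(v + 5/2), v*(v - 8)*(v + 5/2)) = v + 5/2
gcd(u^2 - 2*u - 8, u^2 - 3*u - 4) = u - 4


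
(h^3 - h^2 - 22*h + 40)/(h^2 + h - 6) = (h^2 + h - 20)/(h + 3)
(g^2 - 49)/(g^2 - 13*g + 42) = (g + 7)/(g - 6)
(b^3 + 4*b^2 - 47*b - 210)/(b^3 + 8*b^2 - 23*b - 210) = (b^2 - 2*b - 35)/(b^2 + 2*b - 35)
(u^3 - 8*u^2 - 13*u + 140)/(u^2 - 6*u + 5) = (u^2 - 3*u - 28)/(u - 1)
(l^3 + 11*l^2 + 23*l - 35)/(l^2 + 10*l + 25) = (l^2 + 6*l - 7)/(l + 5)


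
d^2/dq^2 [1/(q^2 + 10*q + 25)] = 6/(q^4 + 20*q^3 + 150*q^2 + 500*q + 625)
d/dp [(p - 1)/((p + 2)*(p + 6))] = (-p^2 + 2*p + 20)/(p^4 + 16*p^3 + 88*p^2 + 192*p + 144)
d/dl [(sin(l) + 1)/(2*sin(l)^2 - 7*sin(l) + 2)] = (-4*sin(l) + cos(2*l) + 8)*cos(l)/(-7*sin(l) - cos(2*l) + 3)^2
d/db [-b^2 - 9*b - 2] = -2*b - 9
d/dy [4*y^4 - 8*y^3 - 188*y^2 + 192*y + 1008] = 16*y^3 - 24*y^2 - 376*y + 192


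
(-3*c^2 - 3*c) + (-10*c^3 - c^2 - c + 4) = -10*c^3 - 4*c^2 - 4*c + 4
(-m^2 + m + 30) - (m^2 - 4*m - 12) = -2*m^2 + 5*m + 42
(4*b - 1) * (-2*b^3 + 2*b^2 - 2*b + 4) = -8*b^4 + 10*b^3 - 10*b^2 + 18*b - 4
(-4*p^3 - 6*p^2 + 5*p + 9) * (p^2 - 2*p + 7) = -4*p^5 + 2*p^4 - 11*p^3 - 43*p^2 + 17*p + 63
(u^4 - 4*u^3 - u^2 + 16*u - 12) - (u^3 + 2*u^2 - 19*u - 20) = u^4 - 5*u^3 - 3*u^2 + 35*u + 8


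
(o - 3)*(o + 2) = o^2 - o - 6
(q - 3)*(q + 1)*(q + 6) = q^3 + 4*q^2 - 15*q - 18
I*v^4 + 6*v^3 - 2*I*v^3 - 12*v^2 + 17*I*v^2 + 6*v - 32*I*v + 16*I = (v - 1)*(v - 8*I)*(v + 2*I)*(I*v - I)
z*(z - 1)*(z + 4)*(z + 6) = z^4 + 9*z^3 + 14*z^2 - 24*z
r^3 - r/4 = r*(r - 1/2)*(r + 1/2)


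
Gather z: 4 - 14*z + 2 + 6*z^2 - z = 6*z^2 - 15*z + 6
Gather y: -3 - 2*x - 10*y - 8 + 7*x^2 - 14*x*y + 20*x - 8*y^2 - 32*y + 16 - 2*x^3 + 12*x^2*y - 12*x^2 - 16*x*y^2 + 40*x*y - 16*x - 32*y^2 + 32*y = -2*x^3 - 5*x^2 + 2*x + y^2*(-16*x - 40) + y*(12*x^2 + 26*x - 10) + 5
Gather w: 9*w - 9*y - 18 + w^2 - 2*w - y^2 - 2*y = w^2 + 7*w - y^2 - 11*y - 18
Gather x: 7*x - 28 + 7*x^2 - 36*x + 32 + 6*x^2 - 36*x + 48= 13*x^2 - 65*x + 52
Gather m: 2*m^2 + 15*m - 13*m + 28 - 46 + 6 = 2*m^2 + 2*m - 12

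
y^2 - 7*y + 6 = (y - 6)*(y - 1)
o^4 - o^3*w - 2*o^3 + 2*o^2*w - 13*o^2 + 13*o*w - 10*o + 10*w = (o - 5)*(o + 1)*(o + 2)*(o - w)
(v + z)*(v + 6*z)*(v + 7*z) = v^3 + 14*v^2*z + 55*v*z^2 + 42*z^3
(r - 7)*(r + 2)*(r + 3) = r^3 - 2*r^2 - 29*r - 42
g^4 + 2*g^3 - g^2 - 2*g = g*(g - 1)*(g + 1)*(g + 2)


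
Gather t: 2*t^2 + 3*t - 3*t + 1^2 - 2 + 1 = 2*t^2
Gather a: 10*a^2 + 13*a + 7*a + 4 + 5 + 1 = 10*a^2 + 20*a + 10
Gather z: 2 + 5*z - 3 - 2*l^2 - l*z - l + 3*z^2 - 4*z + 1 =-2*l^2 - l + 3*z^2 + z*(1 - l)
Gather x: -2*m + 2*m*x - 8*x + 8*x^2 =-2*m + 8*x^2 + x*(2*m - 8)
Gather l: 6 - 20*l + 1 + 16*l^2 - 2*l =16*l^2 - 22*l + 7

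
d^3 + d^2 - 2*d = d*(d - 1)*(d + 2)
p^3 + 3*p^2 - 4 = (p - 1)*(p + 2)^2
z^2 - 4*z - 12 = (z - 6)*(z + 2)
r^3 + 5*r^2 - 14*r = r*(r - 2)*(r + 7)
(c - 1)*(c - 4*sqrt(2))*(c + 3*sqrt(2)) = c^3 - sqrt(2)*c^2 - c^2 - 24*c + sqrt(2)*c + 24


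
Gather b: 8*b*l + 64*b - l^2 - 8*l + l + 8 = b*(8*l + 64) - l^2 - 7*l + 8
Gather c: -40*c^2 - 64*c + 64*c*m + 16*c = -40*c^2 + c*(64*m - 48)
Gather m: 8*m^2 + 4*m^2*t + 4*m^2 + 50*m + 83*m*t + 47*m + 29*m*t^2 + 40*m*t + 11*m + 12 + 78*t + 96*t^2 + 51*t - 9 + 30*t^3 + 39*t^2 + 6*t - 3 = m^2*(4*t + 12) + m*(29*t^2 + 123*t + 108) + 30*t^3 + 135*t^2 + 135*t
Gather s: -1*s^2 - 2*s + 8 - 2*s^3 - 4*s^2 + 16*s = -2*s^3 - 5*s^2 + 14*s + 8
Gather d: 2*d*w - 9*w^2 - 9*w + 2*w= 2*d*w - 9*w^2 - 7*w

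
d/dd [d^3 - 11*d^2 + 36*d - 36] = 3*d^2 - 22*d + 36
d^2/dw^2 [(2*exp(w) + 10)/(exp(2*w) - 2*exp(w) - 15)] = 2*(exp(4*w) + 22*exp(3*w) + 60*exp(2*w) + 290*exp(w) + 75)*exp(w)/(exp(6*w) - 6*exp(5*w) - 33*exp(4*w) + 172*exp(3*w) + 495*exp(2*w) - 1350*exp(w) - 3375)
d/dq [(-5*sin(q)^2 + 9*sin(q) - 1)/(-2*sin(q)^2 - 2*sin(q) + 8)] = 7*(-6*sin(q) - cos(2*q) + 6)*cos(q)/(2*(sin(q)^2 + sin(q) - 4)^2)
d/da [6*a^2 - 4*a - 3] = 12*a - 4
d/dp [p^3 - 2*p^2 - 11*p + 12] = 3*p^2 - 4*p - 11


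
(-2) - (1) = -3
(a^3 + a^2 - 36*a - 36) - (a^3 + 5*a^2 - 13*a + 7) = -4*a^2 - 23*a - 43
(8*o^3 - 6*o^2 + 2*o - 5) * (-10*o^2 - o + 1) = -80*o^5 + 52*o^4 - 6*o^3 + 42*o^2 + 7*o - 5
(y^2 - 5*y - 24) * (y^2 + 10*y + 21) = y^4 + 5*y^3 - 53*y^2 - 345*y - 504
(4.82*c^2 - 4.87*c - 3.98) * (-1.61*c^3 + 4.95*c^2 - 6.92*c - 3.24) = -7.7602*c^5 + 31.6997*c^4 - 51.0531*c^3 - 1.6174*c^2 + 43.3204*c + 12.8952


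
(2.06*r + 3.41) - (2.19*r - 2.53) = 5.94 - 0.13*r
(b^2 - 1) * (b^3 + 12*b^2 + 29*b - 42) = b^5 + 12*b^4 + 28*b^3 - 54*b^2 - 29*b + 42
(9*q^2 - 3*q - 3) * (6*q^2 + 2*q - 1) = 54*q^4 - 33*q^2 - 3*q + 3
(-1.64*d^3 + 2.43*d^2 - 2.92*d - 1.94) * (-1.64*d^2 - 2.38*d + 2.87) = 2.6896*d^5 - 0.0820000000000003*d^4 - 5.7014*d^3 + 17.1053*d^2 - 3.7632*d - 5.5678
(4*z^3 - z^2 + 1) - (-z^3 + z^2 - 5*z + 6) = 5*z^3 - 2*z^2 + 5*z - 5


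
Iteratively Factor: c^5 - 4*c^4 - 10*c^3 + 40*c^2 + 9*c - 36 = (c - 3)*(c^4 - c^3 - 13*c^2 + c + 12) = (c - 3)*(c - 1)*(c^3 - 13*c - 12) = (c - 4)*(c - 3)*(c - 1)*(c^2 + 4*c + 3) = (c - 4)*(c - 3)*(c - 1)*(c + 1)*(c + 3)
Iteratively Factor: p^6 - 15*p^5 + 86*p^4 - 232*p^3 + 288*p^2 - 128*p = (p - 4)*(p^5 - 11*p^4 + 42*p^3 - 64*p^2 + 32*p) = (p - 4)^2*(p^4 - 7*p^3 + 14*p^2 - 8*p) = p*(p - 4)^2*(p^3 - 7*p^2 + 14*p - 8) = p*(p - 4)^2*(p - 1)*(p^2 - 6*p + 8) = p*(p - 4)^2*(p - 2)*(p - 1)*(p - 4)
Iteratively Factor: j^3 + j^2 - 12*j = (j)*(j^2 + j - 12) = j*(j - 3)*(j + 4)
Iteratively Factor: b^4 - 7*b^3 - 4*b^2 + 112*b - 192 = (b - 4)*(b^3 - 3*b^2 - 16*b + 48) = (b - 4)*(b - 3)*(b^2 - 16) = (b - 4)*(b - 3)*(b + 4)*(b - 4)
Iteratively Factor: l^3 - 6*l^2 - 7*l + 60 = (l - 4)*(l^2 - 2*l - 15) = (l - 4)*(l + 3)*(l - 5)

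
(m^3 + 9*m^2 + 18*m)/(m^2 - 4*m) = (m^2 + 9*m + 18)/(m - 4)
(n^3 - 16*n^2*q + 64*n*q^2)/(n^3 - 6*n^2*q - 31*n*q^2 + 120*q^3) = n*(-n + 8*q)/(-n^2 - 2*n*q + 15*q^2)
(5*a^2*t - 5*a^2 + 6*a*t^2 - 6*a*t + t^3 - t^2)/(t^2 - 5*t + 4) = (5*a^2 + 6*a*t + t^2)/(t - 4)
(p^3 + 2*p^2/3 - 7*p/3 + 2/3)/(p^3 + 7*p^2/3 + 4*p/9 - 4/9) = 3*(p - 1)/(3*p + 2)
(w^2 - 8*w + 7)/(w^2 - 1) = (w - 7)/(w + 1)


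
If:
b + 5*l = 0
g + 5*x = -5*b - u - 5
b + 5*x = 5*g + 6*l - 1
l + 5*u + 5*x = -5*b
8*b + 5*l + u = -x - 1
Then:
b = -25/151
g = -2886/3775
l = 5/151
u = 3966/3775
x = -3366/3775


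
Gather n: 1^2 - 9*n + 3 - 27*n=4 - 36*n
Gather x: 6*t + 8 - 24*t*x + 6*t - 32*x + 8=12*t + x*(-24*t - 32) + 16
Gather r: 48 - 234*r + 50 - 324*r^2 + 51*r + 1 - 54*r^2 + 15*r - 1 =-378*r^2 - 168*r + 98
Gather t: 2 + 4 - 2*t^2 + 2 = 8 - 2*t^2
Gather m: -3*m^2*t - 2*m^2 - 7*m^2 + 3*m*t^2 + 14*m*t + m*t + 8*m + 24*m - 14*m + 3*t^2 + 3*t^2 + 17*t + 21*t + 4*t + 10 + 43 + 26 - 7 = m^2*(-3*t - 9) + m*(3*t^2 + 15*t + 18) + 6*t^2 + 42*t + 72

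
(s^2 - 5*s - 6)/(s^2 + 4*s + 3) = (s - 6)/(s + 3)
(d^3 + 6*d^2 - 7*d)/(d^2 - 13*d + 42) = d*(d^2 + 6*d - 7)/(d^2 - 13*d + 42)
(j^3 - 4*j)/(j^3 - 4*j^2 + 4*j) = (j + 2)/(j - 2)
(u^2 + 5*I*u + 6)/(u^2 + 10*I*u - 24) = (u - I)/(u + 4*I)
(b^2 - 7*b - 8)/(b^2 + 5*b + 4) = (b - 8)/(b + 4)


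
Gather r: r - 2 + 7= r + 5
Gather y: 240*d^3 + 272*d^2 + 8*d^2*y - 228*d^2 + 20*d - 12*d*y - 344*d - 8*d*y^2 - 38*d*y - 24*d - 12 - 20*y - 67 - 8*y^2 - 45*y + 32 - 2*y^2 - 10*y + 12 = 240*d^3 + 44*d^2 - 348*d + y^2*(-8*d - 10) + y*(8*d^2 - 50*d - 75) - 35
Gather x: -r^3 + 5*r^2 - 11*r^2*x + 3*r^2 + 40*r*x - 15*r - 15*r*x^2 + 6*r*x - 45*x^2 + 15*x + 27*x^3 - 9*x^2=-r^3 + 8*r^2 - 15*r + 27*x^3 + x^2*(-15*r - 54) + x*(-11*r^2 + 46*r + 15)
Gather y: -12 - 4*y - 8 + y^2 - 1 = y^2 - 4*y - 21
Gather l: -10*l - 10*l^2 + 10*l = -10*l^2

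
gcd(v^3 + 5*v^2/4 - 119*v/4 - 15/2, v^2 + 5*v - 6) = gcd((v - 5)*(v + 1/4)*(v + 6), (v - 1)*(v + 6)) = v + 6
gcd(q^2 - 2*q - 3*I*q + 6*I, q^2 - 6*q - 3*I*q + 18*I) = q - 3*I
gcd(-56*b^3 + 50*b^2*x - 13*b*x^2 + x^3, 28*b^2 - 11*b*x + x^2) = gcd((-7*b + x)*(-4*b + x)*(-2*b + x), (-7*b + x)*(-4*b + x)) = 28*b^2 - 11*b*x + x^2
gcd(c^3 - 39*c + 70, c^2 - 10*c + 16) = c - 2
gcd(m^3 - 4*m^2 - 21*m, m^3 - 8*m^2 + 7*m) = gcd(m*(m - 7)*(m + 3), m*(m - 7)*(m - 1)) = m^2 - 7*m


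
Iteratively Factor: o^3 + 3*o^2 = (o)*(o^2 + 3*o) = o*(o + 3)*(o)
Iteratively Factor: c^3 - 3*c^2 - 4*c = (c + 1)*(c^2 - 4*c) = c*(c + 1)*(c - 4)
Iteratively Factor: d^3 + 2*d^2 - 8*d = (d - 2)*(d^2 + 4*d) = (d - 2)*(d + 4)*(d)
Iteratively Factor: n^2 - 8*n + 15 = (n - 3)*(n - 5)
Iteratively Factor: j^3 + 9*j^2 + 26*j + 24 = (j + 2)*(j^2 + 7*j + 12) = (j + 2)*(j + 3)*(j + 4)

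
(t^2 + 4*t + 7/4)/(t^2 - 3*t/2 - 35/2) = (t + 1/2)/(t - 5)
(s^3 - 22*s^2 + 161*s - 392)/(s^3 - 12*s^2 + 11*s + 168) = (s - 7)/(s + 3)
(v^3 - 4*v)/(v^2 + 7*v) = (v^2 - 4)/(v + 7)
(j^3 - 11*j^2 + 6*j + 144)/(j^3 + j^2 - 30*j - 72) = (j - 8)/(j + 4)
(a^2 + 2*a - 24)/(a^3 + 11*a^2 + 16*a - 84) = (a - 4)/(a^2 + 5*a - 14)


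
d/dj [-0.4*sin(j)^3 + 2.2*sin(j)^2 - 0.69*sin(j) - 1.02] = (-1.2*sin(j)^2 + 4.4*sin(j) - 0.69)*cos(j)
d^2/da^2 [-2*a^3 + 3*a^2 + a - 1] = 6 - 12*a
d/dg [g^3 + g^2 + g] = 3*g^2 + 2*g + 1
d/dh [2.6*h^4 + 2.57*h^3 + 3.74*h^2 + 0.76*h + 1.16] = 10.4*h^3 + 7.71*h^2 + 7.48*h + 0.76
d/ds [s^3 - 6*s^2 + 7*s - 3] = 3*s^2 - 12*s + 7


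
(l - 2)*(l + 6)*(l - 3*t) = l^3 - 3*l^2*t + 4*l^2 - 12*l*t - 12*l + 36*t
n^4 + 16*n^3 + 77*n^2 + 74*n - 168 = (n - 1)*(n + 4)*(n + 6)*(n + 7)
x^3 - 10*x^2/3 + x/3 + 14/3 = (x - 7/3)*(x - 2)*(x + 1)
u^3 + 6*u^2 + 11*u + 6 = (u + 1)*(u + 2)*(u + 3)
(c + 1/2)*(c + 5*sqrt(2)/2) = c^2 + c/2 + 5*sqrt(2)*c/2 + 5*sqrt(2)/4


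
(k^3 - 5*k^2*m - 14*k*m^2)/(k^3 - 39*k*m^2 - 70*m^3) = k/(k + 5*m)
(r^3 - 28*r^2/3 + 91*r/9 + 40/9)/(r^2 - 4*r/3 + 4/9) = (9*r^3 - 84*r^2 + 91*r + 40)/(9*r^2 - 12*r + 4)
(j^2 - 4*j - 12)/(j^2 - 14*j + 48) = (j + 2)/(j - 8)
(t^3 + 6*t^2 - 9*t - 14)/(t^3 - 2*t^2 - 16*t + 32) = (t^2 + 8*t + 7)/(t^2 - 16)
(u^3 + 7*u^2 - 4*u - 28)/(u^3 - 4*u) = (u + 7)/u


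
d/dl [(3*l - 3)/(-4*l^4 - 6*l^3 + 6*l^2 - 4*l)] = 3*(3*l^4 - l^3 - 6*l^2 + 3*l - 1)/(l^2*(4*l^6 + 12*l^5 - 3*l^4 - 10*l^3 + 21*l^2 - 12*l + 4))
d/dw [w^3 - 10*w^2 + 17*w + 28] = 3*w^2 - 20*w + 17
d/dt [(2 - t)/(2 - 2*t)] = 1/(2*(t - 1)^2)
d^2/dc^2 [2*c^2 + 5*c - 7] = 4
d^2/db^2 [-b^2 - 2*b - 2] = -2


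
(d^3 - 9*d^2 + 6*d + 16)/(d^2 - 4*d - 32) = (d^2 - d - 2)/(d + 4)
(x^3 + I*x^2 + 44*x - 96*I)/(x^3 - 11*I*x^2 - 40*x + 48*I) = (x + 8*I)/(x - 4*I)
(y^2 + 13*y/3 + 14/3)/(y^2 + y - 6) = (y^2 + 13*y/3 + 14/3)/(y^2 + y - 6)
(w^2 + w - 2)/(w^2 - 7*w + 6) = (w + 2)/(w - 6)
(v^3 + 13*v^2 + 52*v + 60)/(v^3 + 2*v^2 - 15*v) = (v^2 + 8*v + 12)/(v*(v - 3))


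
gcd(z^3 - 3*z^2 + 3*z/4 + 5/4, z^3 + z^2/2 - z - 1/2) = z^2 - z/2 - 1/2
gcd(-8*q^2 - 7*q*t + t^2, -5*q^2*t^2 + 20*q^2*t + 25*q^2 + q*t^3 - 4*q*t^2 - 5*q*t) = 1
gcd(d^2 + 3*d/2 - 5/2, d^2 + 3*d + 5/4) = d + 5/2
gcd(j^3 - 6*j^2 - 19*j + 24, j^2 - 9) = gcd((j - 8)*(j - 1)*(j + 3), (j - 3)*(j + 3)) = j + 3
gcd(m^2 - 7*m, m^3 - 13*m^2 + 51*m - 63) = m - 7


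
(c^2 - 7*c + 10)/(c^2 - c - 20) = (c - 2)/(c + 4)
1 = 1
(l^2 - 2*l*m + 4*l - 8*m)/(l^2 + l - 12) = (l - 2*m)/(l - 3)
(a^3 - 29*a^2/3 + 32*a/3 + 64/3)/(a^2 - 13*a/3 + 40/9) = 3*(a^2 - 7*a - 8)/(3*a - 5)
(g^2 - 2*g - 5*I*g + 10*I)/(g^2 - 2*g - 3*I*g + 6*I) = (g - 5*I)/(g - 3*I)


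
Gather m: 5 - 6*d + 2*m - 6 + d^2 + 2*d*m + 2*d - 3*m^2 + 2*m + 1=d^2 - 4*d - 3*m^2 + m*(2*d + 4)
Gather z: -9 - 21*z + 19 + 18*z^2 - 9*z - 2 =18*z^2 - 30*z + 8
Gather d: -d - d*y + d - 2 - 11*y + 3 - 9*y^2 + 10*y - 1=-d*y - 9*y^2 - y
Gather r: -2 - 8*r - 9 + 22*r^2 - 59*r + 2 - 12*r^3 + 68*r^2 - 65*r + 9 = -12*r^3 + 90*r^2 - 132*r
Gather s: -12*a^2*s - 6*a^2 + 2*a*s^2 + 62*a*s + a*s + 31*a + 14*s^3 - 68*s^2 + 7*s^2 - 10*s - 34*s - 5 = -6*a^2 + 31*a + 14*s^3 + s^2*(2*a - 61) + s*(-12*a^2 + 63*a - 44) - 5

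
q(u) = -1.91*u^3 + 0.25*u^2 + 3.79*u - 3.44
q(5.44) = -282.91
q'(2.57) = -32.77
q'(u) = -5.73*u^2 + 0.5*u + 3.79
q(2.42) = -19.87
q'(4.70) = -120.44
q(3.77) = -87.94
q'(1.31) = -5.39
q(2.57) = -24.47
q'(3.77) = -75.76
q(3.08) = -45.20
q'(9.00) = -455.84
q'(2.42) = -28.56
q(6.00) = -384.26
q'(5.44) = -163.06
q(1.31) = -2.34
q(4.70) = -178.41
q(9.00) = -1341.47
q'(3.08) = -49.03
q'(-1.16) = -4.50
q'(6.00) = -199.49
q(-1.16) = -4.52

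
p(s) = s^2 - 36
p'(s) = 2*s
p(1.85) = -32.58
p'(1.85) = 3.70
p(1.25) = -34.44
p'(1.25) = 2.50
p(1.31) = -34.28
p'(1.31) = 2.62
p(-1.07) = -34.86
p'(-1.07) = -2.14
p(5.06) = -10.40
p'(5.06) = 10.12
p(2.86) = -27.82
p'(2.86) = 5.72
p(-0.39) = -35.85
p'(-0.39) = -0.78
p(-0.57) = -35.68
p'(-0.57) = -1.14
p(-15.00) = 189.00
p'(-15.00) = -30.00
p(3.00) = -27.00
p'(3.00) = 6.00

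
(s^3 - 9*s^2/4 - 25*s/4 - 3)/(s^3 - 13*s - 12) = (s + 3/4)/(s + 3)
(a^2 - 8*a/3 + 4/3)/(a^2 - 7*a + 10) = (a - 2/3)/(a - 5)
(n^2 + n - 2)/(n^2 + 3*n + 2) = (n - 1)/(n + 1)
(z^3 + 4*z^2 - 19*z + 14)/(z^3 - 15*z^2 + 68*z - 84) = (z^2 + 6*z - 7)/(z^2 - 13*z + 42)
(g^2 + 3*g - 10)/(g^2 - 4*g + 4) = (g + 5)/(g - 2)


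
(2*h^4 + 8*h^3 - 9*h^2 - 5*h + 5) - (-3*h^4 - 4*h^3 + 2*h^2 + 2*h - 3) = 5*h^4 + 12*h^3 - 11*h^2 - 7*h + 8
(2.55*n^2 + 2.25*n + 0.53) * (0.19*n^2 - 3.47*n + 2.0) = 0.4845*n^4 - 8.421*n^3 - 2.6068*n^2 + 2.6609*n + 1.06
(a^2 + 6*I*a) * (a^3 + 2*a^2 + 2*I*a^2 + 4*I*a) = a^5 + 2*a^4 + 8*I*a^4 - 12*a^3 + 16*I*a^3 - 24*a^2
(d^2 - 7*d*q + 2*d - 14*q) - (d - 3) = d^2 - 7*d*q + d - 14*q + 3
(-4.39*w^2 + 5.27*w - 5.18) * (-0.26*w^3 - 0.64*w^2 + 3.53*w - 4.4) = 1.1414*w^5 + 1.4394*w^4 - 17.5227*w^3 + 41.2343*w^2 - 41.4734*w + 22.792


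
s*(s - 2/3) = s^2 - 2*s/3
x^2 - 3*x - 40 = (x - 8)*(x + 5)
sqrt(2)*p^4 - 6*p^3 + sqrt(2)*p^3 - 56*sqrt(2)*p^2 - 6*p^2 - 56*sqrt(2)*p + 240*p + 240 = (p - 6*sqrt(2))*(p - 2*sqrt(2))*(p + 5*sqrt(2))*(sqrt(2)*p + sqrt(2))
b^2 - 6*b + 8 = (b - 4)*(b - 2)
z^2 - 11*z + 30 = (z - 6)*(z - 5)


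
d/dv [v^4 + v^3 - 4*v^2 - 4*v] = 4*v^3 + 3*v^2 - 8*v - 4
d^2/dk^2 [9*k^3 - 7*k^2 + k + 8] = 54*k - 14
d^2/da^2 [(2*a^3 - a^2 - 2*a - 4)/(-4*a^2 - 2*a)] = 4*(a^3 + 12*a^2 + 6*a + 1)/(a^3*(8*a^3 + 12*a^2 + 6*a + 1))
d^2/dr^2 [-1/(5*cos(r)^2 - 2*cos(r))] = (50*(1 - cos(2*r))^2 + 75*cos(r) + 54*cos(2*r) - 15*cos(3*r) - 162)/(2*(5*cos(r) - 2)^3*cos(r)^3)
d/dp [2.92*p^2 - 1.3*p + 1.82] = 5.84*p - 1.3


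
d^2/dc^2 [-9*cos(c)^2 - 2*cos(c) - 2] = 2*cos(c) + 18*cos(2*c)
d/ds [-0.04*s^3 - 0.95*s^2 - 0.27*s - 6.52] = -0.12*s^2 - 1.9*s - 0.27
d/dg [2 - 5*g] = -5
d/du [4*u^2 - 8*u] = 8*u - 8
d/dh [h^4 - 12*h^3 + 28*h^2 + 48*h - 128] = 4*h^3 - 36*h^2 + 56*h + 48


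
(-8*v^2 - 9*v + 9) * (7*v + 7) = -56*v^3 - 119*v^2 + 63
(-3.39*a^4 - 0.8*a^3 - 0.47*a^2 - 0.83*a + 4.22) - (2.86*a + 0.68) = -3.39*a^4 - 0.8*a^3 - 0.47*a^2 - 3.69*a + 3.54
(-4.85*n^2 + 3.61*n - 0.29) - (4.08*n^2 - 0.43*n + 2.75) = -8.93*n^2 + 4.04*n - 3.04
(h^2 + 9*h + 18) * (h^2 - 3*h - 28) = h^4 + 6*h^3 - 37*h^2 - 306*h - 504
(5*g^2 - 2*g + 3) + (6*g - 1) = 5*g^2 + 4*g + 2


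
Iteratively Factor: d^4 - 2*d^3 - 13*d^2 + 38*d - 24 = (d + 4)*(d^3 - 6*d^2 + 11*d - 6) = (d - 2)*(d + 4)*(d^2 - 4*d + 3) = (d - 2)*(d - 1)*(d + 4)*(d - 3)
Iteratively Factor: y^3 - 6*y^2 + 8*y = (y)*(y^2 - 6*y + 8) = y*(y - 2)*(y - 4)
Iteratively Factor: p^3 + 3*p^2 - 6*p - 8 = (p - 2)*(p^2 + 5*p + 4) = (p - 2)*(p + 1)*(p + 4)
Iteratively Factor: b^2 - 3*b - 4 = (b + 1)*(b - 4)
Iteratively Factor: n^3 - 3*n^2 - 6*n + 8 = (n + 2)*(n^2 - 5*n + 4) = (n - 4)*(n + 2)*(n - 1)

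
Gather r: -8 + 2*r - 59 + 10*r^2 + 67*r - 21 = 10*r^2 + 69*r - 88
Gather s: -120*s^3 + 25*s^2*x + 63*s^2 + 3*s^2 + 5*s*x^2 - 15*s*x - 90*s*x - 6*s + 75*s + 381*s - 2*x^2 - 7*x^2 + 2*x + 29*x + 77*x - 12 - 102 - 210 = -120*s^3 + s^2*(25*x + 66) + s*(5*x^2 - 105*x + 450) - 9*x^2 + 108*x - 324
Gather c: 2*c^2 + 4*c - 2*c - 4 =2*c^2 + 2*c - 4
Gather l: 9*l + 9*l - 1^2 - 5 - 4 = 18*l - 10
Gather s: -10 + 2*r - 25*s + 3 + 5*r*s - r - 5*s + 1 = r + s*(5*r - 30) - 6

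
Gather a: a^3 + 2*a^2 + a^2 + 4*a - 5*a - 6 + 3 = a^3 + 3*a^2 - a - 3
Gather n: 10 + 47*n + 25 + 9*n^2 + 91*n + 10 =9*n^2 + 138*n + 45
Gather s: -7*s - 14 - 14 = -7*s - 28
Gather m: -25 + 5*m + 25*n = 5*m + 25*n - 25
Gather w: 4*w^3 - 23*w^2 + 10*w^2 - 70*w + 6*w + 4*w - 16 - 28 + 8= 4*w^3 - 13*w^2 - 60*w - 36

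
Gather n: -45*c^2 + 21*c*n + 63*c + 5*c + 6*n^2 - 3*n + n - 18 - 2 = -45*c^2 + 68*c + 6*n^2 + n*(21*c - 2) - 20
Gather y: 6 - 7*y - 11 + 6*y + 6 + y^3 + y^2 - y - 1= y^3 + y^2 - 2*y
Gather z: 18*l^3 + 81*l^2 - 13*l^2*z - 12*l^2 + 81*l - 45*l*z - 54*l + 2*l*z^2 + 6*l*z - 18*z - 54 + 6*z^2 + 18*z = 18*l^3 + 69*l^2 + 27*l + z^2*(2*l + 6) + z*(-13*l^2 - 39*l) - 54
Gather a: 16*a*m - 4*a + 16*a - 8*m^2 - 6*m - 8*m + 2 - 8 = a*(16*m + 12) - 8*m^2 - 14*m - 6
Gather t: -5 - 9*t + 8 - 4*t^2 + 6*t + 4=-4*t^2 - 3*t + 7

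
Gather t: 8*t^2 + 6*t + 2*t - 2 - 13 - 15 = 8*t^2 + 8*t - 30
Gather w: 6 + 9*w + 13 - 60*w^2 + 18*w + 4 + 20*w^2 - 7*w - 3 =-40*w^2 + 20*w + 20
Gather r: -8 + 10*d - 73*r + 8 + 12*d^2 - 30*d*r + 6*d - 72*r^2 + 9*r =12*d^2 + 16*d - 72*r^2 + r*(-30*d - 64)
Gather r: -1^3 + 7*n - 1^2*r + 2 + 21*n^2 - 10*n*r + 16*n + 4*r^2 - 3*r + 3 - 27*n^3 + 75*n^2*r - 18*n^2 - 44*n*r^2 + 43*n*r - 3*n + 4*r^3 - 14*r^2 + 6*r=-27*n^3 + 3*n^2 + 20*n + 4*r^3 + r^2*(-44*n - 10) + r*(75*n^2 + 33*n + 2) + 4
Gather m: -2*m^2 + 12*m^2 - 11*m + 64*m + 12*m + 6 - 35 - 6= 10*m^2 + 65*m - 35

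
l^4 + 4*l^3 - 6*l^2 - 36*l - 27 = (l - 3)*(l + 1)*(l + 3)^2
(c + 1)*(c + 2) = c^2 + 3*c + 2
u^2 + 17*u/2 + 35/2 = (u + 7/2)*(u + 5)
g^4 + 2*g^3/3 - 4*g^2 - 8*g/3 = g*(g - 2)*(g + 2/3)*(g + 2)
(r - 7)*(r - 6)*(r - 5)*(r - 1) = r^4 - 19*r^3 + 125*r^2 - 317*r + 210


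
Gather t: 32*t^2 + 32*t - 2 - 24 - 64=32*t^2 + 32*t - 90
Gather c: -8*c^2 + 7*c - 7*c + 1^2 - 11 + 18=8 - 8*c^2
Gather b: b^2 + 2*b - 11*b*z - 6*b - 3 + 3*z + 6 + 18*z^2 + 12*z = b^2 + b*(-11*z - 4) + 18*z^2 + 15*z + 3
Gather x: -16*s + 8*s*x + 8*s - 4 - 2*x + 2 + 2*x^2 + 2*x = 8*s*x - 8*s + 2*x^2 - 2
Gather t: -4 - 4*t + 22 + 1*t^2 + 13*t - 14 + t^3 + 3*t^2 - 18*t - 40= t^3 + 4*t^2 - 9*t - 36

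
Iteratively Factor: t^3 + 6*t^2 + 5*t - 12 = (t - 1)*(t^2 + 7*t + 12) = (t - 1)*(t + 4)*(t + 3)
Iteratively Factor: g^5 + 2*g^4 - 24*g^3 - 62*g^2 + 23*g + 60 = (g + 4)*(g^4 - 2*g^3 - 16*g^2 + 2*g + 15) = (g + 1)*(g + 4)*(g^3 - 3*g^2 - 13*g + 15) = (g - 5)*(g + 1)*(g + 4)*(g^2 + 2*g - 3) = (g - 5)*(g + 1)*(g + 3)*(g + 4)*(g - 1)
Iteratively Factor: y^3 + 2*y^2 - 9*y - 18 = (y - 3)*(y^2 + 5*y + 6) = (y - 3)*(y + 3)*(y + 2)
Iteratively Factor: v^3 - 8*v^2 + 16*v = (v)*(v^2 - 8*v + 16) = v*(v - 4)*(v - 4)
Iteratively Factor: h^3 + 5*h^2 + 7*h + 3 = (h + 1)*(h^2 + 4*h + 3) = (h + 1)^2*(h + 3)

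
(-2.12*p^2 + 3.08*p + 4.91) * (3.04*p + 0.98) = -6.4448*p^3 + 7.2856*p^2 + 17.9448*p + 4.8118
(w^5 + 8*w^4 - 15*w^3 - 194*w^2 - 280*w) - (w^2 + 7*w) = w^5 + 8*w^4 - 15*w^3 - 195*w^2 - 287*w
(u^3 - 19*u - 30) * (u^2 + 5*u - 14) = u^5 + 5*u^4 - 33*u^3 - 125*u^2 + 116*u + 420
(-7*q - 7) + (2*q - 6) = -5*q - 13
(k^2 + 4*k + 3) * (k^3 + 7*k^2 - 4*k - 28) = k^5 + 11*k^4 + 27*k^3 - 23*k^2 - 124*k - 84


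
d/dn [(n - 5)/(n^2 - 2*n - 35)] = (n^2 - 2*n - 2*(n - 5)*(n - 1) - 35)/(-n^2 + 2*n + 35)^2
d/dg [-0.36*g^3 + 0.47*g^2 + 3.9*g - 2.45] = -1.08*g^2 + 0.94*g + 3.9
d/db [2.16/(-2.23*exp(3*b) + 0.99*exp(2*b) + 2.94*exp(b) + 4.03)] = (14.4504*exp(2*b) - 4.2768*exp(b) - 6.3504)*exp(b)/(-2.23*exp(3*b) + 0.99*exp(2*b) + 2.94*exp(b) + 4.03)^2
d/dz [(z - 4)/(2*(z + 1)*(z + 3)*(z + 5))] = (-2*z^3 + 3*z^2 + 72*z + 107)/(2*(z^6 + 18*z^5 + 127*z^4 + 444*z^3 + 799*z^2 + 690*z + 225))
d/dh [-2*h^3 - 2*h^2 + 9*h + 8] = -6*h^2 - 4*h + 9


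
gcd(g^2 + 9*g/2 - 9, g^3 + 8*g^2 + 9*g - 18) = g + 6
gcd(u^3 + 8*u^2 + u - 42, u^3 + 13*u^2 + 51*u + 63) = u^2 + 10*u + 21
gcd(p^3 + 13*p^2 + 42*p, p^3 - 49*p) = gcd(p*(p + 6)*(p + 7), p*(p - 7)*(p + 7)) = p^2 + 7*p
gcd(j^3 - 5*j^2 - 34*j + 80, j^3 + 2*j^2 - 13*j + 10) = j^2 + 3*j - 10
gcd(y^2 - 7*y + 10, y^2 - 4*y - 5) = y - 5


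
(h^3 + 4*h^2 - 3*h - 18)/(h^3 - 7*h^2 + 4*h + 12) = (h^2 + 6*h + 9)/(h^2 - 5*h - 6)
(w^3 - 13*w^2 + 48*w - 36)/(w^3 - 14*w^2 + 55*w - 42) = (w - 6)/(w - 7)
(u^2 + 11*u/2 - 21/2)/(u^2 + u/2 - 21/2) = (2*u^2 + 11*u - 21)/(2*u^2 + u - 21)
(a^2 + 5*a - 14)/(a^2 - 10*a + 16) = (a + 7)/(a - 8)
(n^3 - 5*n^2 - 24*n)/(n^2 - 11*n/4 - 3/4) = 4*n*(-n^2 + 5*n + 24)/(-4*n^2 + 11*n + 3)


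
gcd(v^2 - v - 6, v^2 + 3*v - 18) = v - 3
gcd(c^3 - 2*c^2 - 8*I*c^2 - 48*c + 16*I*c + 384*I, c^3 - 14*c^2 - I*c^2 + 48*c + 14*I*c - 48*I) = c - 8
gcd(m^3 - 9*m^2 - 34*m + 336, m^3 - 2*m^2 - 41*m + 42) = m^2 - m - 42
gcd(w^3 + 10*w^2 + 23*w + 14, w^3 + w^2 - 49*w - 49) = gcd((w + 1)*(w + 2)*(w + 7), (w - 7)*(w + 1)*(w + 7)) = w^2 + 8*w + 7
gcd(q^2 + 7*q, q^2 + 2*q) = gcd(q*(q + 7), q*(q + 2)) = q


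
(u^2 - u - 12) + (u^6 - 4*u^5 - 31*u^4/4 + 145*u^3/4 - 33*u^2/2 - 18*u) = u^6 - 4*u^5 - 31*u^4/4 + 145*u^3/4 - 31*u^2/2 - 19*u - 12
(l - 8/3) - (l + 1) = -11/3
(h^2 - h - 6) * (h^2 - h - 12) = h^4 - 2*h^3 - 17*h^2 + 18*h + 72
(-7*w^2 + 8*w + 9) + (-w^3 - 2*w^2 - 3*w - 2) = -w^3 - 9*w^2 + 5*w + 7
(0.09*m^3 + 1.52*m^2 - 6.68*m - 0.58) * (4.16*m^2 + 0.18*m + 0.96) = 0.3744*m^5 + 6.3394*m^4 - 27.4288*m^3 - 2.156*m^2 - 6.5172*m - 0.5568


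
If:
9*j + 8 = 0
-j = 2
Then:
No Solution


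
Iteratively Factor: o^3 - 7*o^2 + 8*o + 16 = (o + 1)*(o^2 - 8*o + 16) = (o - 4)*(o + 1)*(o - 4)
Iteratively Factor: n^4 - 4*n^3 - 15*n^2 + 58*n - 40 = (n - 2)*(n^3 - 2*n^2 - 19*n + 20) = (n - 2)*(n + 4)*(n^2 - 6*n + 5) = (n - 2)*(n - 1)*(n + 4)*(n - 5)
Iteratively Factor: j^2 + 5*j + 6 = (j + 2)*(j + 3)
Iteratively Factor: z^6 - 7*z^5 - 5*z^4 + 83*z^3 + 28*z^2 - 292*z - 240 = (z + 2)*(z^5 - 9*z^4 + 13*z^3 + 57*z^2 - 86*z - 120) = (z - 3)*(z + 2)*(z^4 - 6*z^3 - 5*z^2 + 42*z + 40) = (z - 3)*(z + 1)*(z + 2)*(z^3 - 7*z^2 + 2*z + 40) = (z - 5)*(z - 3)*(z + 1)*(z + 2)*(z^2 - 2*z - 8) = (z - 5)*(z - 4)*(z - 3)*(z + 1)*(z + 2)*(z + 2)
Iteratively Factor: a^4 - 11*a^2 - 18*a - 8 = (a + 1)*(a^3 - a^2 - 10*a - 8) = (a + 1)^2*(a^2 - 2*a - 8) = (a - 4)*(a + 1)^2*(a + 2)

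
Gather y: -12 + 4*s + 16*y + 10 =4*s + 16*y - 2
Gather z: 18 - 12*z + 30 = 48 - 12*z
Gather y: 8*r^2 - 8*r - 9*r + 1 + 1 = 8*r^2 - 17*r + 2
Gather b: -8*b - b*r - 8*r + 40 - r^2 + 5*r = b*(-r - 8) - r^2 - 3*r + 40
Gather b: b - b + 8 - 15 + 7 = 0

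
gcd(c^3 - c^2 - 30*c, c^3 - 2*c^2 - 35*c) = c^2 + 5*c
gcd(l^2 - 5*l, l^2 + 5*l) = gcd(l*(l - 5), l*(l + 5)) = l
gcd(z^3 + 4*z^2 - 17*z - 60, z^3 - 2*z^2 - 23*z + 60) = z^2 + z - 20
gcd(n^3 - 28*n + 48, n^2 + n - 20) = n - 4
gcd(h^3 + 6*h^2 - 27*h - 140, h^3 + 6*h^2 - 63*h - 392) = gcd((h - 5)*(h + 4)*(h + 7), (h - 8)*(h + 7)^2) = h + 7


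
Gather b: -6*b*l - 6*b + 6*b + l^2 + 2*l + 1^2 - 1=-6*b*l + l^2 + 2*l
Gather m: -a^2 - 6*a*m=-a^2 - 6*a*m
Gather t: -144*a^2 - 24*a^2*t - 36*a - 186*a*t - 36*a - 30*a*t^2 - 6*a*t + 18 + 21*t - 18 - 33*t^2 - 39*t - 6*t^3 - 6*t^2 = -144*a^2 - 72*a - 6*t^3 + t^2*(-30*a - 39) + t*(-24*a^2 - 192*a - 18)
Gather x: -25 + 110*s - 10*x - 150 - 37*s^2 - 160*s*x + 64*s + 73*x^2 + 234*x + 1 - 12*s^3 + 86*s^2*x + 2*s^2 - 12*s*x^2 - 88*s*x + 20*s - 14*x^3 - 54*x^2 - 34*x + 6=-12*s^3 - 35*s^2 + 194*s - 14*x^3 + x^2*(19 - 12*s) + x*(86*s^2 - 248*s + 190) - 168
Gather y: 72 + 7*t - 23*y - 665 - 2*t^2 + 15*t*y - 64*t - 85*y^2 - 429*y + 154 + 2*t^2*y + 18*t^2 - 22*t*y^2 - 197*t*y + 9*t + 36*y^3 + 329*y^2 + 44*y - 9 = 16*t^2 - 48*t + 36*y^3 + y^2*(244 - 22*t) + y*(2*t^2 - 182*t - 408) - 448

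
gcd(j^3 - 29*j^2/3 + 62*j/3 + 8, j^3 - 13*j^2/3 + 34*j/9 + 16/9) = j + 1/3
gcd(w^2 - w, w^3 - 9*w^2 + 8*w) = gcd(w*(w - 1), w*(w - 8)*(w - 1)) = w^2 - w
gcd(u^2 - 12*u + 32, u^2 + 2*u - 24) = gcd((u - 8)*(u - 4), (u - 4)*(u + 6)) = u - 4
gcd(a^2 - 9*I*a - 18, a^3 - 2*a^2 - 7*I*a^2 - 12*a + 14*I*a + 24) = a - 3*I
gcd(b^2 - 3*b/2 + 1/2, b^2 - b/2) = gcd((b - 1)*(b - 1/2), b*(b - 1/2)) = b - 1/2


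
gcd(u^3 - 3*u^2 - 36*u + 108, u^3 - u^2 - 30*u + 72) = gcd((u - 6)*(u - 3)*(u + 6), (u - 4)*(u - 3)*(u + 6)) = u^2 + 3*u - 18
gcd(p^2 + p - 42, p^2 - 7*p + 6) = p - 6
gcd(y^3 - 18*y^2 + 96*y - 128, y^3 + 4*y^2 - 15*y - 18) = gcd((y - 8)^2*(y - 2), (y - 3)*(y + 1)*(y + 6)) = 1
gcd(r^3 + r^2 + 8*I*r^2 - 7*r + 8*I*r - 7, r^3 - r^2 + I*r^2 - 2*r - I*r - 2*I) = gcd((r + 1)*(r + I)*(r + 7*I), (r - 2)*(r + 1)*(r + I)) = r^2 + r*(1 + I) + I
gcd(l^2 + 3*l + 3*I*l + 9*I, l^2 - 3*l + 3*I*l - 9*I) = l + 3*I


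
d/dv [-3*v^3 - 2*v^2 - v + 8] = -9*v^2 - 4*v - 1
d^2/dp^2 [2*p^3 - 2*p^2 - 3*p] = 12*p - 4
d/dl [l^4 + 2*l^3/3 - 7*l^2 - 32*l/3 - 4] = 4*l^3 + 2*l^2 - 14*l - 32/3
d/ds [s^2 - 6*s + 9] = 2*s - 6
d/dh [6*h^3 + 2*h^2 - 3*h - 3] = 18*h^2 + 4*h - 3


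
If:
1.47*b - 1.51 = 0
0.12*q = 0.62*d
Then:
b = 1.03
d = 0.193548387096774*q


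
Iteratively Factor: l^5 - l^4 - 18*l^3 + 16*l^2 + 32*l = (l)*(l^4 - l^3 - 18*l^2 + 16*l + 32) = l*(l - 2)*(l^3 + l^2 - 16*l - 16) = l*(l - 2)*(l + 1)*(l^2 - 16) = l*(l - 4)*(l - 2)*(l + 1)*(l + 4)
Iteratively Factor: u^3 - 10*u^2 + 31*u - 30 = (u - 2)*(u^2 - 8*u + 15) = (u - 5)*(u - 2)*(u - 3)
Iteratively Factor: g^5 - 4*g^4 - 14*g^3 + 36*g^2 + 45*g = (g)*(g^4 - 4*g^3 - 14*g^2 + 36*g + 45) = g*(g - 5)*(g^3 + g^2 - 9*g - 9) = g*(g - 5)*(g - 3)*(g^2 + 4*g + 3) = g*(g - 5)*(g - 3)*(g + 1)*(g + 3)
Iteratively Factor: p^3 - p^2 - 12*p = (p)*(p^2 - p - 12) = p*(p - 4)*(p + 3)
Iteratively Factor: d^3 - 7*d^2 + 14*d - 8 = (d - 1)*(d^2 - 6*d + 8) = (d - 4)*(d - 1)*(d - 2)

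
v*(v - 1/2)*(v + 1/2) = v^3 - v/4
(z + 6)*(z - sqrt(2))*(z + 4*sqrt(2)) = z^3 + 3*sqrt(2)*z^2 + 6*z^2 - 8*z + 18*sqrt(2)*z - 48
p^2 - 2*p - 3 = (p - 3)*(p + 1)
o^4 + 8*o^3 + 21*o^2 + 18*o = o*(o + 2)*(o + 3)^2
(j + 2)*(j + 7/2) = j^2 + 11*j/2 + 7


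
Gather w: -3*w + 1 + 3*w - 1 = 0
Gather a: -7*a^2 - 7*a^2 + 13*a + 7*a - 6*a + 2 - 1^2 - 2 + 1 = -14*a^2 + 14*a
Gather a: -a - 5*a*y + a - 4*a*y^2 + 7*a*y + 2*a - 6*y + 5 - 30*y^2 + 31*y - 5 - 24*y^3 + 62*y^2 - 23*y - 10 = a*(-4*y^2 + 2*y + 2) - 24*y^3 + 32*y^2 + 2*y - 10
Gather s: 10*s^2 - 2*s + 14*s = 10*s^2 + 12*s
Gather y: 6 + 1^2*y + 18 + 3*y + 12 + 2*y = 6*y + 36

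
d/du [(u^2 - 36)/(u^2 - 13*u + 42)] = -13/(u^2 - 14*u + 49)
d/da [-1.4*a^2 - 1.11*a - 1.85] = -2.8*a - 1.11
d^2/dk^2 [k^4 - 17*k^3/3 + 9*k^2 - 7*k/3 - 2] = 12*k^2 - 34*k + 18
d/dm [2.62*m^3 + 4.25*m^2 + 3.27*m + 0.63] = 7.86*m^2 + 8.5*m + 3.27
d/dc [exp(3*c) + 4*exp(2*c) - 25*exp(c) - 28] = (3*exp(2*c) + 8*exp(c) - 25)*exp(c)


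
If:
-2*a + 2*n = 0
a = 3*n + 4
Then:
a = -2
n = -2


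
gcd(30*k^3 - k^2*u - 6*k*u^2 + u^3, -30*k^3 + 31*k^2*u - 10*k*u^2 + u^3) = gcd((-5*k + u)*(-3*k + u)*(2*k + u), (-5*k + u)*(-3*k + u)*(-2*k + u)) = 15*k^2 - 8*k*u + u^2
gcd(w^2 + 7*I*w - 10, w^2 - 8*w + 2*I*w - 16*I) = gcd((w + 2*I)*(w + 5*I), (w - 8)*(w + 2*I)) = w + 2*I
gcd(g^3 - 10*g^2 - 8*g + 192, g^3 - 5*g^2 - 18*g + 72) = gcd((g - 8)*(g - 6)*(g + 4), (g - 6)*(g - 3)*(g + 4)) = g^2 - 2*g - 24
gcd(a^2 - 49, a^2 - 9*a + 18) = 1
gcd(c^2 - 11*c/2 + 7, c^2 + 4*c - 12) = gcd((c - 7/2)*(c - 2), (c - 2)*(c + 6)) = c - 2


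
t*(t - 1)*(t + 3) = t^3 + 2*t^2 - 3*t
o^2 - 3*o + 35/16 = (o - 7/4)*(o - 5/4)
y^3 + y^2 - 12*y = y*(y - 3)*(y + 4)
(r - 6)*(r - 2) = r^2 - 8*r + 12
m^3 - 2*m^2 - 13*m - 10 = (m - 5)*(m + 1)*(m + 2)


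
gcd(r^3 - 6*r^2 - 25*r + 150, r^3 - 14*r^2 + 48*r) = r - 6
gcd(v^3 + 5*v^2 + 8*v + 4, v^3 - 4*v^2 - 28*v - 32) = v^2 + 4*v + 4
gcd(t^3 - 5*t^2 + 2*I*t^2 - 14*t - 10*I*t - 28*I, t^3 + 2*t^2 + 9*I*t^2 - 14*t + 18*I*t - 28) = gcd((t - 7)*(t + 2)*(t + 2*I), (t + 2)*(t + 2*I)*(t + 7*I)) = t^2 + t*(2 + 2*I) + 4*I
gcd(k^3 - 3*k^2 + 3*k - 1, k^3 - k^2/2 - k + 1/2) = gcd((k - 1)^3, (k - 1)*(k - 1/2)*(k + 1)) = k - 1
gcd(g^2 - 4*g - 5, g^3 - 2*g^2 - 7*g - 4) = g + 1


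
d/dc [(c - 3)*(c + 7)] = 2*c + 4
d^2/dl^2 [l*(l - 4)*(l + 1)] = 6*l - 6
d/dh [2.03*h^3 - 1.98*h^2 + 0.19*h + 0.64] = 6.09*h^2 - 3.96*h + 0.19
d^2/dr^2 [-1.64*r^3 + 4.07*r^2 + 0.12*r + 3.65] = 8.14 - 9.84*r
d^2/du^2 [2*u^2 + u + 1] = 4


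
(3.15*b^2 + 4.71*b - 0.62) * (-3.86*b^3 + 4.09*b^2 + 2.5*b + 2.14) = -12.159*b^5 - 5.2971*b^4 + 29.5321*b^3 + 15.9802*b^2 + 8.5294*b - 1.3268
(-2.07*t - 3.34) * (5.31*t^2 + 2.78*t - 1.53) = -10.9917*t^3 - 23.49*t^2 - 6.1181*t + 5.1102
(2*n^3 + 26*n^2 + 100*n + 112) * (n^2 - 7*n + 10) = 2*n^5 + 12*n^4 - 62*n^3 - 328*n^2 + 216*n + 1120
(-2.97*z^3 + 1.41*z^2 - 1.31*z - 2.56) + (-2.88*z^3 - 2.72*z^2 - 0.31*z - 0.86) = -5.85*z^3 - 1.31*z^2 - 1.62*z - 3.42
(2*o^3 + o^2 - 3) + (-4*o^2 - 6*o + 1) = 2*o^3 - 3*o^2 - 6*o - 2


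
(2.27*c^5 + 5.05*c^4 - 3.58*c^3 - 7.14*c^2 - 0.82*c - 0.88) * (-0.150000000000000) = -0.3405*c^5 - 0.7575*c^4 + 0.537*c^3 + 1.071*c^2 + 0.123*c + 0.132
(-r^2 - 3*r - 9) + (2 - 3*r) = -r^2 - 6*r - 7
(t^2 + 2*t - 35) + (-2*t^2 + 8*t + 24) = -t^2 + 10*t - 11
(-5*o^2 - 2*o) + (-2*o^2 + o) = -7*o^2 - o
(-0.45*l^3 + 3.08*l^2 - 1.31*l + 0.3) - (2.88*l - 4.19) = -0.45*l^3 + 3.08*l^2 - 4.19*l + 4.49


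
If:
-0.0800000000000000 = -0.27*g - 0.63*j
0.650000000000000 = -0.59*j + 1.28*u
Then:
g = 2.86691776522285 - 5.06214689265537*u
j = 2.16949152542373*u - 1.10169491525424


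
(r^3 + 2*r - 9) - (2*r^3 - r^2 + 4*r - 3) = -r^3 + r^2 - 2*r - 6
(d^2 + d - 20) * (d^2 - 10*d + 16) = d^4 - 9*d^3 - 14*d^2 + 216*d - 320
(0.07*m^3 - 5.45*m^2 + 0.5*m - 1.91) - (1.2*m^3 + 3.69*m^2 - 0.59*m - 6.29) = -1.13*m^3 - 9.14*m^2 + 1.09*m + 4.38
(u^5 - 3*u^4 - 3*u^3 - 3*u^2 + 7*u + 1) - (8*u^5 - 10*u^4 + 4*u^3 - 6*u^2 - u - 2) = -7*u^5 + 7*u^4 - 7*u^3 + 3*u^2 + 8*u + 3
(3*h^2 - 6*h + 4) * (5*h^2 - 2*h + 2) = 15*h^4 - 36*h^3 + 38*h^2 - 20*h + 8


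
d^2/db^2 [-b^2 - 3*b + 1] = -2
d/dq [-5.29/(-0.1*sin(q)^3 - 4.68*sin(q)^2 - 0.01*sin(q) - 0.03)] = (-49.5144*sin(q) + 0.7935*cos(2*q) - 0.8464)*cos(q)/(0.1*sin(q)^3 + 4.68*sin(q)^2 + 0.01*sin(q) + 0.03)^2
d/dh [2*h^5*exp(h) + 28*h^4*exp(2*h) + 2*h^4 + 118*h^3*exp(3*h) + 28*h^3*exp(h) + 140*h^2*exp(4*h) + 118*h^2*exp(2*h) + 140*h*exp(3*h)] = 2*h^5*exp(h) + 56*h^4*exp(2*h) + 10*h^4*exp(h) + 354*h^3*exp(3*h) + 112*h^3*exp(2*h) + 28*h^3*exp(h) + 8*h^3 + 560*h^2*exp(4*h) + 354*h^2*exp(3*h) + 236*h^2*exp(2*h) + 84*h^2*exp(h) + 280*h*exp(4*h) + 420*h*exp(3*h) + 236*h*exp(2*h) + 140*exp(3*h)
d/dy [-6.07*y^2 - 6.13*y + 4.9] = -12.14*y - 6.13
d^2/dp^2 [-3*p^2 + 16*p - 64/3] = -6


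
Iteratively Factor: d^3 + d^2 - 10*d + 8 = (d - 2)*(d^2 + 3*d - 4) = (d - 2)*(d + 4)*(d - 1)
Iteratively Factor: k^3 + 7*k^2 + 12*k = (k)*(k^2 + 7*k + 12) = k*(k + 3)*(k + 4)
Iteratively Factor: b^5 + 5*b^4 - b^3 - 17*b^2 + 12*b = (b + 4)*(b^4 + b^3 - 5*b^2 + 3*b) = (b + 3)*(b + 4)*(b^3 - 2*b^2 + b) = b*(b + 3)*(b + 4)*(b^2 - 2*b + 1) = b*(b - 1)*(b + 3)*(b + 4)*(b - 1)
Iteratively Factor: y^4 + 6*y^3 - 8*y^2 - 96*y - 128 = (y - 4)*(y^3 + 10*y^2 + 32*y + 32) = (y - 4)*(y + 4)*(y^2 + 6*y + 8) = (y - 4)*(y + 4)^2*(y + 2)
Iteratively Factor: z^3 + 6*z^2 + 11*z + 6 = (z + 2)*(z^2 + 4*z + 3) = (z + 2)*(z + 3)*(z + 1)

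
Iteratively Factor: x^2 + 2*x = (x)*(x + 2)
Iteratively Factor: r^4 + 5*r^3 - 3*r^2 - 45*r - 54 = (r + 3)*(r^3 + 2*r^2 - 9*r - 18) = (r + 3)^2*(r^2 - r - 6) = (r - 3)*(r + 3)^2*(r + 2)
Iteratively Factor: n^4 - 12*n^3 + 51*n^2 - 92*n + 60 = (n - 2)*(n^3 - 10*n^2 + 31*n - 30) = (n - 2)^2*(n^2 - 8*n + 15) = (n - 3)*(n - 2)^2*(n - 5)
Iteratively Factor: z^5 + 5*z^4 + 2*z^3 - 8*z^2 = (z)*(z^4 + 5*z^3 + 2*z^2 - 8*z) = z*(z + 4)*(z^3 + z^2 - 2*z) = z*(z - 1)*(z + 4)*(z^2 + 2*z) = z*(z - 1)*(z + 2)*(z + 4)*(z)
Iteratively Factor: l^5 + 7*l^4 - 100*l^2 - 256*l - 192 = (l + 4)*(l^4 + 3*l^3 - 12*l^2 - 52*l - 48) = (l + 2)*(l + 4)*(l^3 + l^2 - 14*l - 24) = (l + 2)^2*(l + 4)*(l^2 - l - 12) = (l + 2)^2*(l + 3)*(l + 4)*(l - 4)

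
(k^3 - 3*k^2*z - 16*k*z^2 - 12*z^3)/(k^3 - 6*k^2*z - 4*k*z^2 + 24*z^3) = (-k - z)/(-k + 2*z)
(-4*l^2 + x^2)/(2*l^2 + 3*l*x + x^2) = (-2*l + x)/(l + x)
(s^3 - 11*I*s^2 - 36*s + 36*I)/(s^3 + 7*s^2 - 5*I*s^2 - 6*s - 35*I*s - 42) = (s - 6*I)/(s + 7)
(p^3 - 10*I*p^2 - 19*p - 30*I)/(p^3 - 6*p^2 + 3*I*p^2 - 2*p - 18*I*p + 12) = (p^2 - 11*I*p - 30)/(p^2 + 2*p*(-3 + I) - 12*I)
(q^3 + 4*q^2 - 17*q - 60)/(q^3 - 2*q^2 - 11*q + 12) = (q + 5)/(q - 1)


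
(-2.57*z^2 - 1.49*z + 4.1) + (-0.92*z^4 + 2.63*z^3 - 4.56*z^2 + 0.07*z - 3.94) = -0.92*z^4 + 2.63*z^3 - 7.13*z^2 - 1.42*z + 0.16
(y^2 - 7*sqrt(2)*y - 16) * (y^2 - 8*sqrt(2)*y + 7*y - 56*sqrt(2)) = y^4 - 15*sqrt(2)*y^3 + 7*y^3 - 105*sqrt(2)*y^2 + 96*y^2 + 128*sqrt(2)*y + 672*y + 896*sqrt(2)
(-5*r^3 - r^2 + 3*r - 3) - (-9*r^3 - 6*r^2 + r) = 4*r^3 + 5*r^2 + 2*r - 3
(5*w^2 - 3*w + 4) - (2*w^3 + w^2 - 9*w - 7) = -2*w^3 + 4*w^2 + 6*w + 11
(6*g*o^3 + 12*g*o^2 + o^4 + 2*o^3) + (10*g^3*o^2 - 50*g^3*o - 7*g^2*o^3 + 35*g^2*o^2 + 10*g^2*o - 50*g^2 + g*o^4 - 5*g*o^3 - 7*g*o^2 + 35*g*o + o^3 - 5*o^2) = 10*g^3*o^2 - 50*g^3*o - 7*g^2*o^3 + 35*g^2*o^2 + 10*g^2*o - 50*g^2 + g*o^4 + g*o^3 + 5*g*o^2 + 35*g*o + o^4 + 3*o^3 - 5*o^2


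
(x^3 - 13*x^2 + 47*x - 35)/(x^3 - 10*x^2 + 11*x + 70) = (x - 1)/(x + 2)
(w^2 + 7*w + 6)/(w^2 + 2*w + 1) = (w + 6)/(w + 1)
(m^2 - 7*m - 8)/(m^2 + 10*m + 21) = (m^2 - 7*m - 8)/(m^2 + 10*m + 21)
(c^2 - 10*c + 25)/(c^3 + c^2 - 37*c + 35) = (c - 5)/(c^2 + 6*c - 7)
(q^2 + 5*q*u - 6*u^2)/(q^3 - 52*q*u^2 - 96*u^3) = (q - u)/(q^2 - 6*q*u - 16*u^2)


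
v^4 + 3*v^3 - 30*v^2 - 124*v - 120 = (v - 6)*(v + 2)^2*(v + 5)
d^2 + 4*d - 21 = (d - 3)*(d + 7)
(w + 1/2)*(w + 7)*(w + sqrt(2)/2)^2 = w^4 + sqrt(2)*w^3 + 15*w^3/2 + 4*w^2 + 15*sqrt(2)*w^2/2 + 15*w/4 + 7*sqrt(2)*w/2 + 7/4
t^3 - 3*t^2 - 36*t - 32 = (t - 8)*(t + 1)*(t + 4)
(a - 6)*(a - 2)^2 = a^3 - 10*a^2 + 28*a - 24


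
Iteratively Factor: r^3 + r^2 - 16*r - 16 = (r + 4)*(r^2 - 3*r - 4) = (r + 1)*(r + 4)*(r - 4)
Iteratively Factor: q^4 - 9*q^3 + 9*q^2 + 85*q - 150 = (q - 5)*(q^3 - 4*q^2 - 11*q + 30) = (q - 5)*(q - 2)*(q^2 - 2*q - 15) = (q - 5)*(q - 2)*(q + 3)*(q - 5)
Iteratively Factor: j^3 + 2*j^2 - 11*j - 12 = (j + 4)*(j^2 - 2*j - 3) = (j - 3)*(j + 4)*(j + 1)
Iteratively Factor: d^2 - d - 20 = (d + 4)*(d - 5)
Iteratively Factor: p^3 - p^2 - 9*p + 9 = (p - 3)*(p^2 + 2*p - 3) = (p - 3)*(p + 3)*(p - 1)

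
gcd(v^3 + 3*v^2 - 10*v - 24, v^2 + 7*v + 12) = v + 4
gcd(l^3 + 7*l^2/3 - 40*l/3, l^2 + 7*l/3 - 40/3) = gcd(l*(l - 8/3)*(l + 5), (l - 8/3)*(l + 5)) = l^2 + 7*l/3 - 40/3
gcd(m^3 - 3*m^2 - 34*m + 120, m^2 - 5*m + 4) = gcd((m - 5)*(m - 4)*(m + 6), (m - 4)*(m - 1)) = m - 4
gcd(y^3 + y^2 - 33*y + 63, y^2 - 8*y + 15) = y - 3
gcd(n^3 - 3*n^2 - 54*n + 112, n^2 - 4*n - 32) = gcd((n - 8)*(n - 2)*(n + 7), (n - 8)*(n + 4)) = n - 8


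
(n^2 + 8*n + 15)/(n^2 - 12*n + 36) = (n^2 + 8*n + 15)/(n^2 - 12*n + 36)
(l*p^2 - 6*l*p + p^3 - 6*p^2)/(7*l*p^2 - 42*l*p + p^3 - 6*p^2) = (l + p)/(7*l + p)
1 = 1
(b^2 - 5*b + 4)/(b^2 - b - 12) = (b - 1)/(b + 3)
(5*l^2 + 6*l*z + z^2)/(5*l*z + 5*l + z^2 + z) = (l + z)/(z + 1)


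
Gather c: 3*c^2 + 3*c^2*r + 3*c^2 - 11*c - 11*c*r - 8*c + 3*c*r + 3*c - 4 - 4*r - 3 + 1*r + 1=c^2*(3*r + 6) + c*(-8*r - 16) - 3*r - 6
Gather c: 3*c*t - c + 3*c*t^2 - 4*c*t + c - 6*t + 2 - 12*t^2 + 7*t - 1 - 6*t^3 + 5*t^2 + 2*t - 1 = c*(3*t^2 - t) - 6*t^3 - 7*t^2 + 3*t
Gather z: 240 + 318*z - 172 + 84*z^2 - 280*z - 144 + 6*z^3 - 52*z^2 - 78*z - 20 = 6*z^3 + 32*z^2 - 40*z - 96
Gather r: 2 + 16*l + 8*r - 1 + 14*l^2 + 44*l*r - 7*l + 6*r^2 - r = 14*l^2 + 9*l + 6*r^2 + r*(44*l + 7) + 1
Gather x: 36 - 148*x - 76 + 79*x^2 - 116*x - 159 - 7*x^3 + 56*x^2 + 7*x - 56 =-7*x^3 + 135*x^2 - 257*x - 255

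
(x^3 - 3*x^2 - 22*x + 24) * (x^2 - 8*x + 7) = x^5 - 11*x^4 + 9*x^3 + 179*x^2 - 346*x + 168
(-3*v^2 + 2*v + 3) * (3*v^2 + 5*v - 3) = -9*v^4 - 9*v^3 + 28*v^2 + 9*v - 9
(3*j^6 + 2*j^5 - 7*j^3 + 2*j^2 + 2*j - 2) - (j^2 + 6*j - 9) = 3*j^6 + 2*j^5 - 7*j^3 + j^2 - 4*j + 7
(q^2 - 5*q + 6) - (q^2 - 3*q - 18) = 24 - 2*q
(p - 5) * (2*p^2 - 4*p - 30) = 2*p^3 - 14*p^2 - 10*p + 150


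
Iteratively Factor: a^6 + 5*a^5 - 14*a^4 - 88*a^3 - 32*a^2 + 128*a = (a)*(a^5 + 5*a^4 - 14*a^3 - 88*a^2 - 32*a + 128) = a*(a - 1)*(a^4 + 6*a^3 - 8*a^2 - 96*a - 128) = a*(a - 1)*(a + 4)*(a^3 + 2*a^2 - 16*a - 32) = a*(a - 1)*(a + 2)*(a + 4)*(a^2 - 16) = a*(a - 1)*(a + 2)*(a + 4)^2*(a - 4)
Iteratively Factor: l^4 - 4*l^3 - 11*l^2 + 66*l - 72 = (l - 3)*(l^3 - l^2 - 14*l + 24) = (l - 3)*(l - 2)*(l^2 + l - 12) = (l - 3)^2*(l - 2)*(l + 4)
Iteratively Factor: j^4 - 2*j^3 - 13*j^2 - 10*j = (j + 2)*(j^3 - 4*j^2 - 5*j) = (j - 5)*(j + 2)*(j^2 + j) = j*(j - 5)*(j + 2)*(j + 1)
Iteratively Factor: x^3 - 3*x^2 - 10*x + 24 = (x - 2)*(x^2 - x - 12) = (x - 2)*(x + 3)*(x - 4)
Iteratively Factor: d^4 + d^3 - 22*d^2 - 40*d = (d - 5)*(d^3 + 6*d^2 + 8*d) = (d - 5)*(d + 4)*(d^2 + 2*d) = (d - 5)*(d + 2)*(d + 4)*(d)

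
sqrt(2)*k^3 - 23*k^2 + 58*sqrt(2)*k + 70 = (k - 7*sqrt(2))*(k - 5*sqrt(2))*(sqrt(2)*k + 1)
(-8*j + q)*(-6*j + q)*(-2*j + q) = -96*j^3 + 76*j^2*q - 16*j*q^2 + q^3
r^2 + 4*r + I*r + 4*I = (r + 4)*(r + I)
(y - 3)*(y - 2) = y^2 - 5*y + 6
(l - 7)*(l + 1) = l^2 - 6*l - 7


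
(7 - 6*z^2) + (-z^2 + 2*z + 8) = -7*z^2 + 2*z + 15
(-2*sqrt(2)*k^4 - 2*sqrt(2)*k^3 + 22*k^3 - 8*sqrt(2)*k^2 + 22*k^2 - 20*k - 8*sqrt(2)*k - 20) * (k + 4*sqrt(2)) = -2*sqrt(2)*k^5 - 2*sqrt(2)*k^4 + 6*k^4 + 6*k^3 + 80*sqrt(2)*k^3 - 84*k^2 + 80*sqrt(2)*k^2 - 80*sqrt(2)*k - 84*k - 80*sqrt(2)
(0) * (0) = 0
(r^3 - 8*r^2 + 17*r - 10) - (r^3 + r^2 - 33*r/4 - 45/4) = -9*r^2 + 101*r/4 + 5/4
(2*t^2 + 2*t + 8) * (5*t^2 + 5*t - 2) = 10*t^4 + 20*t^3 + 46*t^2 + 36*t - 16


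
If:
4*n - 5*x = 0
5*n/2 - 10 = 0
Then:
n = 4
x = 16/5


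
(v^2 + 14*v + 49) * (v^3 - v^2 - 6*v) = v^5 + 13*v^4 + 29*v^3 - 133*v^2 - 294*v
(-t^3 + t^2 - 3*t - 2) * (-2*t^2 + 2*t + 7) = 2*t^5 - 4*t^4 + t^3 + 5*t^2 - 25*t - 14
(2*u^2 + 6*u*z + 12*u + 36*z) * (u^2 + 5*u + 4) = 2*u^4 + 6*u^3*z + 22*u^3 + 66*u^2*z + 68*u^2 + 204*u*z + 48*u + 144*z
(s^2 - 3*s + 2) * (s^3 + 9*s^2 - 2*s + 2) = s^5 + 6*s^4 - 27*s^3 + 26*s^2 - 10*s + 4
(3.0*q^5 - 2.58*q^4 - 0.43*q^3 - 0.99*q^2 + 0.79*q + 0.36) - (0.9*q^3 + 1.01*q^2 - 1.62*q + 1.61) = 3.0*q^5 - 2.58*q^4 - 1.33*q^3 - 2.0*q^2 + 2.41*q - 1.25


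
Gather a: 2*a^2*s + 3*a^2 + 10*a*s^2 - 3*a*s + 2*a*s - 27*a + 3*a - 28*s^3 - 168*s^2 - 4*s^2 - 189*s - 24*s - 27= a^2*(2*s + 3) + a*(10*s^2 - s - 24) - 28*s^3 - 172*s^2 - 213*s - 27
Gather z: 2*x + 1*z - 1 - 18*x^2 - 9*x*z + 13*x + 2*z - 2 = -18*x^2 + 15*x + z*(3 - 9*x) - 3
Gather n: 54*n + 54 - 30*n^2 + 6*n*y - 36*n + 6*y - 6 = -30*n^2 + n*(6*y + 18) + 6*y + 48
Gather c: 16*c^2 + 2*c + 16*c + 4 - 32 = 16*c^2 + 18*c - 28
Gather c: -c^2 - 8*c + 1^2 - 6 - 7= -c^2 - 8*c - 12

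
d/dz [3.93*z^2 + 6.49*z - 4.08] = 7.86*z + 6.49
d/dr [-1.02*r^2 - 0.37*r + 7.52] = -2.04*r - 0.37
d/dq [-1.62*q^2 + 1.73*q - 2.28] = 1.73 - 3.24*q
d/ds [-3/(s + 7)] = 3/(s + 7)^2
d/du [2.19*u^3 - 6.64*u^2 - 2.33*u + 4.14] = 6.57*u^2 - 13.28*u - 2.33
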